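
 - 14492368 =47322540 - 61814908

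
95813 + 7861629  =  7957442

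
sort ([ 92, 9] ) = [ 9 , 92 ] 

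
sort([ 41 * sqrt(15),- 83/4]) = [-83/4, 41*sqrt( 15)]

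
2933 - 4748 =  - 1815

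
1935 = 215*9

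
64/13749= 64/13749 = 0.00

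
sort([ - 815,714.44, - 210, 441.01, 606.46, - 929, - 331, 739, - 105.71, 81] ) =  [ - 929, - 815, - 331, - 210,-105.71, 81,441.01,606.46, 714.44, 739 ] 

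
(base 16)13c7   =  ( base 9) 6845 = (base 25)82d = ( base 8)11707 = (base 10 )5063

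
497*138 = 68586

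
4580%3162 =1418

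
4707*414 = 1948698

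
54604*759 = 41444436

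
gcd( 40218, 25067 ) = 1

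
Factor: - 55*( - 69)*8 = 2^3*3^1*5^1*11^1*23^1 = 30360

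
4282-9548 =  - 5266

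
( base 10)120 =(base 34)3I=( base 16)78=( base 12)A0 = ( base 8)170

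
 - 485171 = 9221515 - 9706686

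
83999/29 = 83999/29 = 2896.52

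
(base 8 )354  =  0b11101100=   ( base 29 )84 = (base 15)10b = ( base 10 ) 236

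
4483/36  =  124 + 19/36= 124.53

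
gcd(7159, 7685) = 1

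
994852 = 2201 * 452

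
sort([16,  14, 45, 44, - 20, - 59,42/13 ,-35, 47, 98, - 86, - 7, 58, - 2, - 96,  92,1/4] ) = [  -  96, - 86,  -  59,  -  35,- 20, - 7, - 2,  1/4,  42/13 , 14,16,  44, 45,  47,58, 92,  98] 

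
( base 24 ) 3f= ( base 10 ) 87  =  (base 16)57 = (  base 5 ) 322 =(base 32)2n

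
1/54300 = 1/54300 = 0.00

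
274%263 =11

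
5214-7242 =  -  2028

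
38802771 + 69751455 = 108554226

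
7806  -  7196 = 610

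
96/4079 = 96/4079 = 0.02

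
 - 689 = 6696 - 7385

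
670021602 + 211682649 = 881704251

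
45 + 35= 80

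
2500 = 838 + 1662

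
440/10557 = 440/10557 =0.04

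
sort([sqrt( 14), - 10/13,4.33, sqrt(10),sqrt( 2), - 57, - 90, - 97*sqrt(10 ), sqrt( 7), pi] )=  [ - 97 * sqrt( 10 ), - 90,  -  57,  -  10/13,sqrt(2) , sqrt( 7), pi, sqrt( 10) , sqrt(14 ), 4.33]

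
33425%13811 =5803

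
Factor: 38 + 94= 2^2* 3^1*11^1 = 132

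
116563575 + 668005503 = 784569078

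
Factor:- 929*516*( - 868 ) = 2^4 * 3^1*7^1*31^1* 43^1 * 929^1 = 416087952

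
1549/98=1549/98=15.81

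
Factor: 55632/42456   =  2^1*19^1*29^( - 1 )= 38/29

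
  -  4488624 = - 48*93513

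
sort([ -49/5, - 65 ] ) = [ - 65,  -  49/5] 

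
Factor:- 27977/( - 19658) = 2^(  -  1 )*101^1*277^1*9829^( - 1) 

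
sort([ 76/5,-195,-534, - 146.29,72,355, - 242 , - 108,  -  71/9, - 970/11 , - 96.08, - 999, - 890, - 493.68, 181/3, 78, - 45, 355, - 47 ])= [ - 999, - 890, -534, - 493.68, - 242, - 195,- 146.29, - 108, - 96.08, - 970/11, -47, - 45, -71/9 , 76/5,181/3, 72,78,355,355]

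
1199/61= 19 + 40/61 = 19.66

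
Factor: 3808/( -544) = -7^1=-7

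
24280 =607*40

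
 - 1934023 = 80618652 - 82552675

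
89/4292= 89/4292 = 0.02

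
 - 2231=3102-5333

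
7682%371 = 262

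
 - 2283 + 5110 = 2827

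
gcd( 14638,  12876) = 2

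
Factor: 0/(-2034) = 0 = 0^1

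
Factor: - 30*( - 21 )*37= 2^1*3^2*5^1*7^1*37^1 = 23310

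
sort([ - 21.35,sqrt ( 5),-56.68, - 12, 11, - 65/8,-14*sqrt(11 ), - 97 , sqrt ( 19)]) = [-97, - 56.68, - 14*sqrt (11), -21.35, - 12, - 65/8,sqrt (5),sqrt(19),11] 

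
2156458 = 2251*958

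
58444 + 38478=96922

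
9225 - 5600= 3625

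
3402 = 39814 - 36412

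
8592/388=22 +14/97 = 22.14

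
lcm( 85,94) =7990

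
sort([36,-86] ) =[-86, 36 ] 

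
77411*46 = 3560906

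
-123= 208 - 331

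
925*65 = 60125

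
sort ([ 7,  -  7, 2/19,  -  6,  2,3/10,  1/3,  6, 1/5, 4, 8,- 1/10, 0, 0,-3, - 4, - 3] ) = [-7, - 6, -4, - 3 , - 3, - 1/10,  0,0, 2/19, 1/5 , 3/10,1/3,  2, 4, 6, 7 , 8]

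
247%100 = 47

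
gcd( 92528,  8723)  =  1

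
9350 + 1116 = 10466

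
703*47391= 33315873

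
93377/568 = 93377/568=164.40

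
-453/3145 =  -  1 + 2692/3145= -0.14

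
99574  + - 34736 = 64838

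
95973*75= 7197975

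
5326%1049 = 81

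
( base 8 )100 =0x40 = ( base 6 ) 144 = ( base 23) 2I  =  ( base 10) 64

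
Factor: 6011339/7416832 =2^ (-10)*433^1*7243^( - 1)  *  13883^1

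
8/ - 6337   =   - 1 +6329/6337 = - 0.00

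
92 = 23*4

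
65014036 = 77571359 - 12557323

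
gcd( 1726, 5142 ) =2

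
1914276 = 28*68367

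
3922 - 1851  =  2071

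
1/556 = 1/556 =0.00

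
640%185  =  85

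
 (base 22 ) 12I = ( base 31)HJ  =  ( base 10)546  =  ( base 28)je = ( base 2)1000100010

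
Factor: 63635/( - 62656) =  - 65/64 = - 2^(-6)*5^1 * 13^1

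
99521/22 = 4523 + 15/22= 4523.68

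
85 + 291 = 376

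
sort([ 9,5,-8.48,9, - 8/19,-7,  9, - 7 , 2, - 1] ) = [ - 8.48,-7, - 7, - 1,-8/19, 2,5,9,9,9 ] 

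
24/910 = 12/455 = 0.03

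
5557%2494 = 569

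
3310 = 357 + 2953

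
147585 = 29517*5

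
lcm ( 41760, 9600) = 835200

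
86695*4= 346780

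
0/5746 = 0 = 0.00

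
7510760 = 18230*412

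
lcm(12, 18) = 36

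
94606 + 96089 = 190695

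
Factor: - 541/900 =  - 2^( - 2 )*3^(- 2)*5^( - 2 )*541^1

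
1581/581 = 2 + 419/581 = 2.72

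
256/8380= 64/2095 = 0.03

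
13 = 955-942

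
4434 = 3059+1375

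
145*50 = 7250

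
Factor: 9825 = 3^1*5^2*131^1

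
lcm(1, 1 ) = 1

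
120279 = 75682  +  44597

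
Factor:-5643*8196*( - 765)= 2^2 * 3^6*5^1* 11^1*17^1 * 19^1 * 683^1 = 35381271420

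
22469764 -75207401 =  - 52737637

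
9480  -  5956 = 3524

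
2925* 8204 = 23996700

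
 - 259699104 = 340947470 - 600646574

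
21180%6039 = 3063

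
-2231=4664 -6895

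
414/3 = 138  =  138.00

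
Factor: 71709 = 3^1*11^1*41^1 * 53^1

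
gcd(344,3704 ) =8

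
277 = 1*277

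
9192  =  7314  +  1878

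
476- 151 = 325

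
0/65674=0 = 0.00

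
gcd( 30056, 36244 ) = 884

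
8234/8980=4117/4490=0.92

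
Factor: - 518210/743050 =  - 673/965 = - 5^(  -  1)*193^( - 1)*673^1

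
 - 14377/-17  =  845 + 12/17 =845.71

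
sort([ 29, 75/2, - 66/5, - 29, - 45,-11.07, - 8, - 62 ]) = [ - 62, - 45, - 29,-66/5,-11.07, - 8,29 , 75/2]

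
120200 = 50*2404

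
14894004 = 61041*244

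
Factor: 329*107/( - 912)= - 35203/912  =  -2^( - 4 )*3^( - 1 ) * 7^1*19^( - 1)*47^1*107^1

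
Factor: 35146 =2^1* 17573^1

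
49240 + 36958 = 86198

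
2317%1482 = 835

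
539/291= 1  +  248/291 = 1.85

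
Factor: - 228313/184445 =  - 229/185 = - 5^(-1)*37^(-1)*229^1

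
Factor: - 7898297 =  - 11^1*181^1*3967^1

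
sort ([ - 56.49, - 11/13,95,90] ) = [ - 56.49,-11/13,90,95] 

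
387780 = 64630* 6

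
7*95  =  665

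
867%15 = 12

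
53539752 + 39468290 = 93008042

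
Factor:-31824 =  - 2^4*3^2*13^1*17^1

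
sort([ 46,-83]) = [-83, 46 ]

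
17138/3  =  17138/3 =5712.67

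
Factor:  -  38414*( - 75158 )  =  2^2*19207^1*37579^1 = 2887119412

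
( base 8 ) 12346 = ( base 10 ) 5350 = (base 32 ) 576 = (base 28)6N2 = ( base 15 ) 18BA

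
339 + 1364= 1703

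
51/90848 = 3/5344 = 0.00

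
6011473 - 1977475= 4033998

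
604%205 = 194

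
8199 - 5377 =2822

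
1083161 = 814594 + 268567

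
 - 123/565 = - 123/565= - 0.22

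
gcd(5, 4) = 1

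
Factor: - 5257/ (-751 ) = 7^1= 7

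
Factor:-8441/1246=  - 2^(  -  1) * 7^(-1 ) * 23^1 * 89^( - 1 )*367^1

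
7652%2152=1196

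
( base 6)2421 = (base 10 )589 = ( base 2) 1001001101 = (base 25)ne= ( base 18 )1ED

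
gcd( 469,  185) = 1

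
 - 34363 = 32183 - 66546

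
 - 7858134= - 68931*114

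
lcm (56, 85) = 4760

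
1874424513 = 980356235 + 894068278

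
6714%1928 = 930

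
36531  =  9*4059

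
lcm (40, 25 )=200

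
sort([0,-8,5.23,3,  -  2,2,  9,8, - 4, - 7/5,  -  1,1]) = [ - 8,  -  4, - 2, - 7/5,  -  1,0,1, 2, 3,5.23,8, 9]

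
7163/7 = 1023  +  2/7 = 1023.29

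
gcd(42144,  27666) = 6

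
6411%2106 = 93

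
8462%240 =62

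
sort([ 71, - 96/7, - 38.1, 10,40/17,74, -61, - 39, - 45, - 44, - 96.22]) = [ - 96.22, - 61, - 45, - 44, - 39, - 38.1, - 96/7, 40/17,10,71,  74] 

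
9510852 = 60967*156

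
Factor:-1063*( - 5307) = 5641341 = 3^1*29^1*61^1*1063^1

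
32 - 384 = - 352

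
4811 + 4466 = 9277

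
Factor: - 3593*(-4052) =14558836= 2^2*1013^1*3593^1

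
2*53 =106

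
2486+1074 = 3560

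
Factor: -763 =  - 7^1*109^1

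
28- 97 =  -69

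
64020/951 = 21340/317 = 67.32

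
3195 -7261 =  -4066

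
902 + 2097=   2999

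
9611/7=1373 = 1373.00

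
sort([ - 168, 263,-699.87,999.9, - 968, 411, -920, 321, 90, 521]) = [ - 968, - 920, - 699.87, - 168, 90, 263, 321,411, 521 , 999.9 ] 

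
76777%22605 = 8962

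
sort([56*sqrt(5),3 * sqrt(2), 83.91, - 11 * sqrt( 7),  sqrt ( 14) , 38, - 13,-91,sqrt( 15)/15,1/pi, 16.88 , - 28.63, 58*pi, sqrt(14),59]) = [ - 91, - 11*sqrt ( 7),-28.63,  -  13, sqrt( 15)/15, 1/pi,sqrt( 14),sqrt( 14 ), 3*  sqrt(2), 16.88,38,  59, 83.91, 56*sqrt( 5),58 * pi ]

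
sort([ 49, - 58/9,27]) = [ -58/9, 27, 49]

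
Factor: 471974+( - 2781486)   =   - 2309512=- 2^3 * 288689^1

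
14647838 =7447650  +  7200188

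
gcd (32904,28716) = 12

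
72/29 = 72/29 = 2.48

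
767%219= 110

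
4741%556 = 293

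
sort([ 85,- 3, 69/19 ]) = [ - 3, 69/19, 85 ]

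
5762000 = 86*67000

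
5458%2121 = 1216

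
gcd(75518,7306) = 2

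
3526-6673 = - 3147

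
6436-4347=2089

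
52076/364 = 143 + 6/91 = 143.07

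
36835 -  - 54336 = 91171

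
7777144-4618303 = 3158841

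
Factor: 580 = 2^2*5^1*29^1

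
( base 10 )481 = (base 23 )KL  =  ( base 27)HM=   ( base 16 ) 1E1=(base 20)141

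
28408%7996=4420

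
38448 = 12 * 3204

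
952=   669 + 283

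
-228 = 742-970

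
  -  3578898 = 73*( - 49026)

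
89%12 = 5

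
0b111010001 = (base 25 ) IF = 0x1d1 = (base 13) 29A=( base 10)465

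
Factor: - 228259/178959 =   -  3^(- 1)*11^( - 2)*463^1 =-  463/363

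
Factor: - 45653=- 71^1*643^1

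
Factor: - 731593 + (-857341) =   -  1588934 = - 2^1*359^1*2213^1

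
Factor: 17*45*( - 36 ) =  - 27540 = - 2^2*3^4*5^1*17^1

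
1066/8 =533/4=133.25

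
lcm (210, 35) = 210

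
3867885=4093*945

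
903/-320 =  - 903/320 = -2.82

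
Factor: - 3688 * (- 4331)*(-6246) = - 99765659088 =- 2^4 * 3^2*61^1*71^1*347^1 * 461^1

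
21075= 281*75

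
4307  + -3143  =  1164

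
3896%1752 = 392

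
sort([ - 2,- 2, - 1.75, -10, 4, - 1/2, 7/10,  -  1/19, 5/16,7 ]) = [ - 10, - 2, - 2, - 1.75, - 1/2, - 1/19, 5/16,  7/10,4,7]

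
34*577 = 19618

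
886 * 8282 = 7337852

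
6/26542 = 3/13271 = 0.00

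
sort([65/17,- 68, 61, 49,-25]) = [ - 68,-25,  65/17,49,61]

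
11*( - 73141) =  - 804551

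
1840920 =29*63480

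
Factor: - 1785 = -3^1*5^1*7^1*17^1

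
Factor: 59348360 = 2^3*5^1*17^1 * 87277^1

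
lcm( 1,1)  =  1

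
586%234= 118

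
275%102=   71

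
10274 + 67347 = 77621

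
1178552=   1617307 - 438755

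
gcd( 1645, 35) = 35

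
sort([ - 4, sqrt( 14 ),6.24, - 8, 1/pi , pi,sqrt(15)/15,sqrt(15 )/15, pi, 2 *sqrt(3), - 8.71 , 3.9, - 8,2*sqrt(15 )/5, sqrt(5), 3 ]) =[ - 8.71,-8, - 8, - 4, sqrt (15)/15, sqrt(  15 )/15, 1/pi, 2 *sqrt( 15) /5, sqrt( 5 ), 3,pi,pi, 2 * sqrt ( 3),  sqrt(14),3.9, 6.24] 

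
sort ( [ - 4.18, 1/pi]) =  [ - 4.18, 1/pi ]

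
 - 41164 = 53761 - 94925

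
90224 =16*5639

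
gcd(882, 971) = 1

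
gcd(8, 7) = 1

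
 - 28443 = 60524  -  88967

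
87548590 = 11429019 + 76119571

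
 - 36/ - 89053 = 36/89053 = 0.00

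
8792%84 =56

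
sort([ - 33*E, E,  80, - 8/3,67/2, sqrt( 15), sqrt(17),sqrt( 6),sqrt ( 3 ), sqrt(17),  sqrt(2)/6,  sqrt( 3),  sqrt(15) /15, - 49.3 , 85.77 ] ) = [ - 33  *  E, - 49.3, - 8/3, sqrt (2)/6, sqrt ( 15 ) /15,sqrt( 3 ), sqrt ( 3),sqrt(6 )  ,  E, sqrt( 15), sqrt(17),  sqrt( 17)  ,  67/2,80, 85.77] 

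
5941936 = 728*8162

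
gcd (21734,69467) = 1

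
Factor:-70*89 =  - 2^1*5^1*7^1*89^1 = - 6230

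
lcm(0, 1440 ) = 0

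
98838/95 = 1040+2/5 = 1040.40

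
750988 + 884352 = 1635340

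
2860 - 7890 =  - 5030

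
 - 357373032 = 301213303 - 658586335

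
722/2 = 361 = 361.00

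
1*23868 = 23868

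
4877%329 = 271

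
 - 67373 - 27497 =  - 94870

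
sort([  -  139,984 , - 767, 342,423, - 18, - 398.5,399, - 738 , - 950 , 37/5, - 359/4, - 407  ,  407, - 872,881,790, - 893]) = [ - 950,  -  893, - 872,-767, - 738, - 407,-398.5, - 139, - 359/4,  -  18,  37/5,342,399,407,423,790,881, 984]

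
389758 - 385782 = 3976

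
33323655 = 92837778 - 59514123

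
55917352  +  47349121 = 103266473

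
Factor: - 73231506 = - 2^1 * 3^3*523^1*2593^1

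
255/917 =255/917 = 0.28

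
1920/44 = 480/11 = 43.64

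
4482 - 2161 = 2321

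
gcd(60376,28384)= 8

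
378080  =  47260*8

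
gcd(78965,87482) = 17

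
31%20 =11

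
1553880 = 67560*23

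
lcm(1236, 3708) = 3708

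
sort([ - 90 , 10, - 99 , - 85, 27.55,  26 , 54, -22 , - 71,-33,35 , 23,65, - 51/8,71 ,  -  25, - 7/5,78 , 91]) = [ - 99, - 90, - 85, - 71,- 33, - 25, - 22, - 51/8,-7/5, 10, 23,26,27.55,35,54,65,  71,78,91]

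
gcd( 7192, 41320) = 8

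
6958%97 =71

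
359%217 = 142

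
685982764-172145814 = 513836950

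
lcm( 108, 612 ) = 1836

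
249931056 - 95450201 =154480855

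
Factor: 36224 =2^7*283^1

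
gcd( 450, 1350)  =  450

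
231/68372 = 231/68372 = 0.00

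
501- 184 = 317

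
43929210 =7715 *5694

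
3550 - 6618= - 3068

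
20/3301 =20/3301 =0.01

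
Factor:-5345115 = -3^1*5^1 * 43^1 * 8287^1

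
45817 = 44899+918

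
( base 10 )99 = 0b1100011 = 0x63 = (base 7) 201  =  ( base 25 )3o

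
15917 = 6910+9007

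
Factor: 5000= 2^3 *5^4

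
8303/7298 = 1 + 1005/7298 = 1.14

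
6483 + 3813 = 10296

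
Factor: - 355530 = - 2^1*3^1*5^1*7^1*1693^1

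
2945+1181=4126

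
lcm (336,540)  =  15120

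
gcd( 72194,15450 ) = 2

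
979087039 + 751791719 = 1730878758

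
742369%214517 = 98818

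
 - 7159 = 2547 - 9706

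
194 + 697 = 891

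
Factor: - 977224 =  - 2^3* 23^1*47^1*113^1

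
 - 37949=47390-85339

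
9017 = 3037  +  5980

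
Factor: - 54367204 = - 2^2*13591801^1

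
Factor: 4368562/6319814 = 2184281/3159907 = 11^1*198571^1*3159907^( - 1 ) 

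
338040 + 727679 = 1065719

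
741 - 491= 250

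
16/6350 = 8/3175 = 0.00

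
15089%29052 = 15089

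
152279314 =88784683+63494631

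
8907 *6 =53442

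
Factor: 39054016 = 2^6*610219^1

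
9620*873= 8398260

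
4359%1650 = 1059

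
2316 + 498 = 2814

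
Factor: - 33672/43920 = - 2^(-1 )*3^( - 1 )*5^( - 1 )*23^1 = - 23/30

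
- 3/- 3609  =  1/1203 = 0.00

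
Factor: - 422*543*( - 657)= 150548922 = 2^1 * 3^3* 73^1*181^1*211^1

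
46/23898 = 23/11949  =  0.00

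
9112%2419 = 1855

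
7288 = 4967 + 2321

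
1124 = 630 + 494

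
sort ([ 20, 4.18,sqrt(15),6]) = [ sqrt(15), 4.18,6, 20 ] 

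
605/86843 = 605/86843 = 0.01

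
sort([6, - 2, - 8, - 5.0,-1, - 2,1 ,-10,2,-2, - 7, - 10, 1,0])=[ - 10,-10, - 8, - 7,  -  5.0,  -  2, - 2, - 2 , - 1, 0,  1, 1 , 2,6]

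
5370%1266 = 306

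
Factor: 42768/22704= 81/43=3^4*43^ ( - 1 ) 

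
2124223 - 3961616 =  -1837393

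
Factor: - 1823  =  -1823^1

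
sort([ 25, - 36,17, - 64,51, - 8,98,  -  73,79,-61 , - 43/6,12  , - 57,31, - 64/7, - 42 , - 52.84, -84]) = [ - 84, - 73, - 64, - 61, - 57, - 52.84,  -  42, - 36, - 64/7, - 8, - 43/6,12,17, 25,  31 , 51,79,98]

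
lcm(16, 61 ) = 976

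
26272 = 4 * 6568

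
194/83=2  +  28/83  =  2.34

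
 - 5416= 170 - 5586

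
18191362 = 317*57386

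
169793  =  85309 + 84484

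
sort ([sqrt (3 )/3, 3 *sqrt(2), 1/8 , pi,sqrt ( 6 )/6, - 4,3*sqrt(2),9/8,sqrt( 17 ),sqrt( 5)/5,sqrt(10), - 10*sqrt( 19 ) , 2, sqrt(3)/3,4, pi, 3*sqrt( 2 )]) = [ - 10*sqrt(19), - 4, 1/8, sqrt(6 ) /6,sqrt( 5 ) /5,sqrt (3)/3,sqrt( 3)/3,9/8,2, pi, pi,  sqrt( 10),4,  sqrt(17), 3*sqrt(2 ),3 * sqrt( 2 ),3*sqrt ( 2 )]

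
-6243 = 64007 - 70250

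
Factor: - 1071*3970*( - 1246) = 2^2*3^2*5^1*7^2*17^1 * 89^1*397^1 = 5297830020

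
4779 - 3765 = 1014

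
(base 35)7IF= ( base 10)9220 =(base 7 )35611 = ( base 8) 22004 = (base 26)DGG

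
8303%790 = 403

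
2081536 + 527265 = 2608801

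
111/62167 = 111/62167  =  0.00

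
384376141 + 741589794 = 1125965935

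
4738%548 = 354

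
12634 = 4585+8049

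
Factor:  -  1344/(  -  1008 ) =4/3 = 2^2*3^( - 1)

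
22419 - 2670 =19749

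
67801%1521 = 877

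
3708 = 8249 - 4541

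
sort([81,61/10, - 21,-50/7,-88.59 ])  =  [ - 88.59, - 21, - 50/7, 61/10, 81]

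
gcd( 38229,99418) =1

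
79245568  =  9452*8384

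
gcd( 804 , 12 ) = 12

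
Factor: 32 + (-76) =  -2^2*11^1 = - 44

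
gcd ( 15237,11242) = 1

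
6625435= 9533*695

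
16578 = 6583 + 9995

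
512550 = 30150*17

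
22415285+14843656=37258941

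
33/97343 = 33/97343   =  0.00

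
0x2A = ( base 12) 36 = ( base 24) 1i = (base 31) 1B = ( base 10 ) 42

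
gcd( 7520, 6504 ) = 8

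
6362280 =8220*774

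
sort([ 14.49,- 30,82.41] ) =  [ - 30, 14.49, 82.41 ]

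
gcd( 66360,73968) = 24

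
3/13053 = 1/4351 = 0.00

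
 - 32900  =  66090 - 98990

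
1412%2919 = 1412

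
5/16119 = 5/16119 = 0.00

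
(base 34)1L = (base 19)2H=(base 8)67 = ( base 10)55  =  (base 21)2d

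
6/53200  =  3/26600  =  0.00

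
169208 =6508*26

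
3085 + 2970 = 6055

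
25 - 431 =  -406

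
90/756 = 5/42 = 0.12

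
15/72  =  5/24 = 0.21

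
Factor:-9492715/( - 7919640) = 1898543/1583928 =2^(  -  3 )*3^( - 3 )*17^1*29^1*3851^1*7333^(-1)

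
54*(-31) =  - 1674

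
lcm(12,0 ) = 0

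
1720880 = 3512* 490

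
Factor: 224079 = 3^1*113^1*661^1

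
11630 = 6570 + 5060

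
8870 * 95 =842650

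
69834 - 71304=-1470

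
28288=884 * 32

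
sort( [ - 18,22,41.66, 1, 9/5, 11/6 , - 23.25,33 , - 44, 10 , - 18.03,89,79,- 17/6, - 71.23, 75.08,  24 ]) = [ - 71.23,  -  44, - 23.25, - 18.03, - 18,-17/6, 1,9/5,11/6,10,  22,24,33 , 41.66,75.08,79,89]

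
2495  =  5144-2649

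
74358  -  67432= 6926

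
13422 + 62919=76341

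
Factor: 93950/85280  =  9395/8528= 2^( - 4) * 5^1 * 13^( - 1)*41^( - 1 ) * 1879^1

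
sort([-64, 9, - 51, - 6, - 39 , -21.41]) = [ - 64,-51, - 39, - 21.41, - 6, 9 ] 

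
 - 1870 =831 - 2701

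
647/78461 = 647/78461 = 0.01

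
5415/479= 11 + 146/479 = 11.30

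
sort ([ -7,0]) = [ - 7,0 ]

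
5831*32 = 186592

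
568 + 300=868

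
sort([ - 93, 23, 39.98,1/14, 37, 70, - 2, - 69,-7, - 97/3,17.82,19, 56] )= [ - 93,-69,-97/3, - 7, - 2,1/14, 17.82,19,23,37, 39.98, 56,70 ] 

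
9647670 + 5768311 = 15415981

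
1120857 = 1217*921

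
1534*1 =1534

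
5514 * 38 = 209532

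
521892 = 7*74556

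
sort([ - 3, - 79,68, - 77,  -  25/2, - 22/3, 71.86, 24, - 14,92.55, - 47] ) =[ - 79, - 77, - 47, - 14, - 25/2, - 22/3, - 3, 24, 68, 71.86,92.55]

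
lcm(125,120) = 3000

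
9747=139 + 9608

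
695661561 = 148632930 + 547028631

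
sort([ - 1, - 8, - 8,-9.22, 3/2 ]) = [ - 9.22,- 8,-8,-1,3/2]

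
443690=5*88738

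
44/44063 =44/44063 = 0.00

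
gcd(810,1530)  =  90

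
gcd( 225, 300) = 75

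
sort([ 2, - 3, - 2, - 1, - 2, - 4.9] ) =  [ - 4.9 , - 3, - 2, - 2, - 1, 2 ]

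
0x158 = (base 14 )1A8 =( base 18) 112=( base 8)530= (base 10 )344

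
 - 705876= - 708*997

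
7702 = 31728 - 24026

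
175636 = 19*9244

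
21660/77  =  281+23/77=281.30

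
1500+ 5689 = 7189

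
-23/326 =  - 23/326 = - 0.07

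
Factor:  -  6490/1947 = -10/3 = - 2^1*3^( - 1)*5^1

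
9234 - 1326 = 7908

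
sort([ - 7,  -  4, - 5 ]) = [  -  7,-5, - 4] 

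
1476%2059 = 1476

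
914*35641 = 32575874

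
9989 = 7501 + 2488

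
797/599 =797/599 = 1.33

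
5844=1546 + 4298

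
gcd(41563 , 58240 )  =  1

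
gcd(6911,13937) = 1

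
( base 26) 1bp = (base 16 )3DB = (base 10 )987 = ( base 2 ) 1111011011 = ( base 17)371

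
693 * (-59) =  - 40887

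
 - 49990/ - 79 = 632+62/79 = 632.78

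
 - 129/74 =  - 129/74 = - 1.74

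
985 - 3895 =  - 2910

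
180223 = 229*787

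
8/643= 8/643=0.01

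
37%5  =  2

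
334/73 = 334/73=   4.58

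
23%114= 23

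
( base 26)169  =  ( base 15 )3B1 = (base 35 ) o1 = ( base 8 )1511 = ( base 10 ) 841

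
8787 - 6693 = 2094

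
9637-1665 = 7972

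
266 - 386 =  -  120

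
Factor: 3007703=103^1*29201^1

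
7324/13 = 563 + 5/13=563.38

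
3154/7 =450 + 4/7 = 450.57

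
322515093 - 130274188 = 192240905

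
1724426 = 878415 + 846011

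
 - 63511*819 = -52015509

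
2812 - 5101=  - 2289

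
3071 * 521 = 1599991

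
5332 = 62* 86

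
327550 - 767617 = -440067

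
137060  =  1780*77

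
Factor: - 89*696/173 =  - 61944/173 = - 2^3*3^1*29^1*89^1*173^( - 1 )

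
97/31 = 3 + 4/31=3.13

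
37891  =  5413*7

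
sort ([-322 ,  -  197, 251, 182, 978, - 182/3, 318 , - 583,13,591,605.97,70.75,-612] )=[  -  612, - 583, - 322,-197, - 182/3, 13,  70.75, 182, 251,318,591, 605.97, 978 ] 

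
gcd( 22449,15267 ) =21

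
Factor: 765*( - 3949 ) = -3020985 = - 3^2*5^1*11^1*17^1*359^1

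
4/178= 2/89 =0.02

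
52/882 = 26/441=0.06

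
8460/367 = 8460/367 =23.05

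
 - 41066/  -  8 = 5133+1/4 = 5133.25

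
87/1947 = 29/649 = 0.04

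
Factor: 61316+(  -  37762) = 2^1*11777^1= 23554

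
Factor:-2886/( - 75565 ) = 2^1*3^1 * 5^ (  -  1 )*7^( - 1 ) *13^1 *17^( - 1 )*37^1*127^( - 1)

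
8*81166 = 649328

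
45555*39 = 1776645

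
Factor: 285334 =2^1*7^1 *89^1 * 229^1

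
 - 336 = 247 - 583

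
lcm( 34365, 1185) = 34365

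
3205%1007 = 184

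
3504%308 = 116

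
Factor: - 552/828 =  - 2/3 = -2^1*3^( - 1)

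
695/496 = 695/496=1.40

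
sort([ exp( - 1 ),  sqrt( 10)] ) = [exp(-1),sqrt( 10)]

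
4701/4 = 4701/4 = 1175.25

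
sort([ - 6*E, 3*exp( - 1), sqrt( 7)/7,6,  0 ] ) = [- 6* E , 0, sqrt( 7 ) /7, 3*exp( - 1 ),6 ]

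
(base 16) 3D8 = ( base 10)984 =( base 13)5a9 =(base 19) 2df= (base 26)1BM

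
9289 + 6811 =16100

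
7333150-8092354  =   - 759204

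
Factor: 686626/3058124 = 2^( - 1) *37^ ( - 1)*20663^( - 1 ) * 343313^1 = 343313/1529062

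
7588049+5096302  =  12684351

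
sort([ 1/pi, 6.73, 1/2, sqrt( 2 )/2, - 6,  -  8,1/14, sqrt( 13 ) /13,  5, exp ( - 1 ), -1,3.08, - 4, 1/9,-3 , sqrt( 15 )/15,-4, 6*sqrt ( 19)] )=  [ - 8,  -  6, - 4, - 4, - 3,-1, 1/14,1/9, sqrt( 15)/15,  sqrt( 13)/13, 1/pi, exp(-1),1/2, sqrt( 2)/2,  3.08, 5, 6.73, 6 *sqrt( 19 )]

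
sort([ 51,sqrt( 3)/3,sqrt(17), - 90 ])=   [ - 90,  sqrt( 3 ) /3, sqrt(17), 51 ]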